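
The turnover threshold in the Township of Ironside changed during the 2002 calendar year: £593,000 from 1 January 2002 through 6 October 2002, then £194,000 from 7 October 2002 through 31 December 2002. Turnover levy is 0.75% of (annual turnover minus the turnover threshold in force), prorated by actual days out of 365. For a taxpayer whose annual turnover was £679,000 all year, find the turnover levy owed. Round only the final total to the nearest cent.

1 January – 6 October 2002: 279 days, exemption £593,000 → (£679,000 − £593,000) × 0.75% × 279/365 = £493.0274
7 October – 31 December 2002: 86 days, exemption £194,000 → (£679,000 − £194,000) × 0.75% × 86/365 = £857.0548
Total = £1,350.0822

£1,350.08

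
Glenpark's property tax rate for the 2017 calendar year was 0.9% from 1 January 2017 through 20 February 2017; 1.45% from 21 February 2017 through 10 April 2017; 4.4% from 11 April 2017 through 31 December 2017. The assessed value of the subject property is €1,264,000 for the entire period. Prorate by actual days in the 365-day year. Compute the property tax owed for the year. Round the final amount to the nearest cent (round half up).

1 January – 20 February 2017: 51 days at 0.9% → €1,264,000 × 0.9% × 51/365 = €1,589.5233
21 February – 10 April 2017: 49 days at 1.45% → €1,264,000 × 1.45% × 49/365 = €2,460.4712
11 April – 31 December 2017: 265 days at 4.4% → €1,264,000 × 4.4% × 265/365 = €40,378.7397
Total = €44,428.7342

€44,428.73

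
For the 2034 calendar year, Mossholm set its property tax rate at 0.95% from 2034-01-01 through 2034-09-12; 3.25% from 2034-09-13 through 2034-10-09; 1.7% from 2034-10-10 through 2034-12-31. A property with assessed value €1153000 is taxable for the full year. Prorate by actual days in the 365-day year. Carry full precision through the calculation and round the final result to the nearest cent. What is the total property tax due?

2034-01-01 to 2034-09-12: 255 days at 0.95% → €1153000 × 0.95% × 255/365 = €7652.4452
2034-09-13 to 2034-10-09: 27 days at 3.25% → €1153000 × 3.25% × 27/365 = €2771.9384
2034-10-10 to 2034-12-31: 83 days at 1.7% → €1153000 × 1.7% × 83/365 = €4457.2137
Total = €14881.5973

€14881.60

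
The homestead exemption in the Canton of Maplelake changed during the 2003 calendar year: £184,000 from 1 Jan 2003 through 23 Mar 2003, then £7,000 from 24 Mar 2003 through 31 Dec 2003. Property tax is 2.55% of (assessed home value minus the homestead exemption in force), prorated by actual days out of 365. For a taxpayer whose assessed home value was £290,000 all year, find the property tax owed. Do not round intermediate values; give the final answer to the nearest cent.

1 Jan – 23 Mar 2003: 82 days, exemption £184,000 → (£290,000 − £184,000) × 2.55% × 82/365 = £607.2493
24 Mar – 31 Dec 2003: 283 days, exemption £7,000 → (£290,000 − £7,000) × 2.55% × 283/365 = £5,595.2589
Total = £6,202.5082

£6,202.51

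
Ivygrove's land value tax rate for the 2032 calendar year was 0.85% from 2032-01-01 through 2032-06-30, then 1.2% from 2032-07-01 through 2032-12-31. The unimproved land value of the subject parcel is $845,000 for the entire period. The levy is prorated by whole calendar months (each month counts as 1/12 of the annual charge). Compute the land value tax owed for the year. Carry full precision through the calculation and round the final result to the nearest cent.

2032-01-01 to 2032-06-30: 6 months at 0.85% → $845,000 × 0.85% × 6/12 = $3,591.2500
2032-07-01 to 2032-12-31: 6 months at 1.2% → $845,000 × 1.2% × 6/12 = $5,070.0000
Total = $8,661.2500

$8,661.25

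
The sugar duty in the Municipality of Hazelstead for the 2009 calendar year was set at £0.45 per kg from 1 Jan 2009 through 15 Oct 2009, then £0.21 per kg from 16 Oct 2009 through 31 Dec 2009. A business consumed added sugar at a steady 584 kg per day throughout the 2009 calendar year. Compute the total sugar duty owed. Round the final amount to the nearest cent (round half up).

£85,129.68

1 Jan – 15 Oct 2009: 288 days × 584 kg/day = 168,192 kg at £0.45/kg → £75,686.40
16 Oct – 31 Dec 2009: 77 days × 584 kg/day = 44,968 kg at £0.21/kg → £9,443.28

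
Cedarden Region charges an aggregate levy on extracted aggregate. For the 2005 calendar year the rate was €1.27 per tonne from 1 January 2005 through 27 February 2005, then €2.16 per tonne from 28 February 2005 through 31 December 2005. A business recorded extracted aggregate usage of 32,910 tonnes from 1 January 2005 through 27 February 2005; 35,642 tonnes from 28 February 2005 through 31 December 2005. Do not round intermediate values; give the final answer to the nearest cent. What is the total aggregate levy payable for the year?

€118,782.42

1 January – 27 February 2005: 32,910 tonnes at €1.27/tonne → €41,795.70
28 February – 31 December 2005: 35,642 tonnes at €2.16/tonne → €76,986.72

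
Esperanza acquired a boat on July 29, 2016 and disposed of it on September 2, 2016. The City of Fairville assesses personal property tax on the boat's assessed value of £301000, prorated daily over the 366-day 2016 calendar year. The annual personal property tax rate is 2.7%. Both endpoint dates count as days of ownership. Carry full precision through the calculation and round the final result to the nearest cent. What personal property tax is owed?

Days held (July 29 – September 2, 2016): 36 out of 366
Tax = £301000 × 2.7% × 36/366 = £799.3770

£799.38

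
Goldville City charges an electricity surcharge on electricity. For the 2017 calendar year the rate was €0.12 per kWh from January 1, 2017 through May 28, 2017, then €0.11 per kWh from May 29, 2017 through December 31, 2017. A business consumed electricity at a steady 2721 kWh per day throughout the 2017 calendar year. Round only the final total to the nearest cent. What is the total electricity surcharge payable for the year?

January 1 – May 28, 2017: 148 days × 2721 kWh/day = 402,708 kWh at €0.12/kWh → €48,324.96
May 29 – December 31, 2017: 217 days × 2721 kWh/day = 590,457 kWh at €0.11/kWh → €64,950.27

€113,275.23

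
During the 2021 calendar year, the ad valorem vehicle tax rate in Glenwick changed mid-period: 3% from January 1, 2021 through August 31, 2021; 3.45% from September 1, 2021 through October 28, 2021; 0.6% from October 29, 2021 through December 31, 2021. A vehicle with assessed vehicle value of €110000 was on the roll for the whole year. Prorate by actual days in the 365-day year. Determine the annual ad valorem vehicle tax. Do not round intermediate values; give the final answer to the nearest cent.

January 1 – August 31, 2021: 243 days at 3% → €110000 × 3% × 243/365 = €2196.9863
September 1 – October 28, 2021: 58 days at 3.45% → €110000 × 3.45% × 58/365 = €603.0411
October 29 – December 31, 2021: 64 days at 0.6% → €110000 × 0.6% × 64/365 = €115.7260
Total = €2915.7534

€2915.75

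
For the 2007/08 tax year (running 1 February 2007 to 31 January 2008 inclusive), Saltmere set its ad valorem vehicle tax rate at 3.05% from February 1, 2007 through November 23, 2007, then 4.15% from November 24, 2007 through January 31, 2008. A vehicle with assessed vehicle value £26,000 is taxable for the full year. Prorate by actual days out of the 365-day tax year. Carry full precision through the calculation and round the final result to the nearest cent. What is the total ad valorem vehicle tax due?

February 1 – November 23, 2007: 296 days at 3.05% → £26,000 × 3.05% × 296/365 = £643.0904
November 24, 2007 – January 31, 2008: 69 days at 4.15% → £26,000 × 4.15% × 69/365 = £203.9753
Total = £847.0658

£847.07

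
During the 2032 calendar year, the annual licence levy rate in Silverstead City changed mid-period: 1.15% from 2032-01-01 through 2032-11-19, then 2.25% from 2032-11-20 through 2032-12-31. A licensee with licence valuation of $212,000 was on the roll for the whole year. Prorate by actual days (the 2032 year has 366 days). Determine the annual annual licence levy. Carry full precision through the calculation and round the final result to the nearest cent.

2032-01-01 to 2032-11-19: 324 days at 1.15% → $212,000 × 1.15% × 324/366 = $2,158.2295
2032-11-20 to 2032-12-31: 42 days at 2.25% → $212,000 × 2.25% × 42/366 = $547.3770
Total = $2,705.6066

$2,705.61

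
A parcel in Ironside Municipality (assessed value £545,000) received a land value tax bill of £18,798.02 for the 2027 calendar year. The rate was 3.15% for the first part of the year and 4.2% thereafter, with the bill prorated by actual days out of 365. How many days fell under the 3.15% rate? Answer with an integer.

Let d = days at the first rate; then 365 − d days at the second rate.
£545,000 × [3.15%·d + 4.2%·(365−d)] / 365 = £18,798.02
Solving gives d = 261, so the new rate took effect on 19 Sep 2027.

261 days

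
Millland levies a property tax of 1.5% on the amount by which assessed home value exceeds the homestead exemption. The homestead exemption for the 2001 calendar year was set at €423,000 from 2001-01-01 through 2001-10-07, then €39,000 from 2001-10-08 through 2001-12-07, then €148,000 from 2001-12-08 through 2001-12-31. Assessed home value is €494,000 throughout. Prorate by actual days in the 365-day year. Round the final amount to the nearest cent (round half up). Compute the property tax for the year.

2001-01-01 to 2001-10-07: 280 days, exemption €423,000 → (€494,000 − €423,000) × 1.5% × 280/365 = €816.9863
2001-10-08 to 2001-12-07: 61 days, exemption €39,000 → (€494,000 − €39,000) × 1.5% × 61/365 = €1,140.6164
2001-12-08 to 2001-12-31: 24 days, exemption €148,000 → (€494,000 − €148,000) × 1.5% × 24/365 = €341.2603
Total = €2,298.8630

€2,298.86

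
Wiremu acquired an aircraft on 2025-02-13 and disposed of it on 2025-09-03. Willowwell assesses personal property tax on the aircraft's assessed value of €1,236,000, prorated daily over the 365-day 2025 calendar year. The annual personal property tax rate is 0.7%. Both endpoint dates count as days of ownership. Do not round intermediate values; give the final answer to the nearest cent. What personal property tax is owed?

€4,811.93

Days held (2025-02-13 to 2025-09-03): 203 out of 365
Tax = €1,236,000 × 0.7% × 203/365 = €4,811.9342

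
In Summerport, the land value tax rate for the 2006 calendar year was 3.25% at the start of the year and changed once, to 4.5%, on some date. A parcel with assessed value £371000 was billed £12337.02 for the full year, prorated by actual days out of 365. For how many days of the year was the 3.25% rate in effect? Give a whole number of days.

343 days

Let d = days at the first rate; then 365 − d days at the second rate.
£371000 × [3.25%·d + 4.5%·(365−d)] / 365 = £12337.02
Solving gives d = 343, so the new rate took effect on 10 December 2006.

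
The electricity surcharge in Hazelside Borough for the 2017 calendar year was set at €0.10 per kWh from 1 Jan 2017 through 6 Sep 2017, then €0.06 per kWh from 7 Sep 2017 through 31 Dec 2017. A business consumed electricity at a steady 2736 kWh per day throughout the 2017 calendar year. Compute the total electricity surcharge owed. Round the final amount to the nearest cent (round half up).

€87168.96

1 Jan – 6 Sep 2017: 249 days × 2736 kWh/day = 681,264 kWh at €0.10/kWh → €68126.40
7 Sep – 31 Dec 2017: 116 days × 2736 kWh/day = 317,376 kWh at €0.06/kWh → €19042.56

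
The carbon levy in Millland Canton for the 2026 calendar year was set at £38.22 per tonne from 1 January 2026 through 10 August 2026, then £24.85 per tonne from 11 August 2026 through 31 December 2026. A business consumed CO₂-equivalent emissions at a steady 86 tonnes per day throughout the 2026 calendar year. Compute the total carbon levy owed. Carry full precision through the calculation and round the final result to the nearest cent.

£1,035,301.54

1 January – 10 August 2026: 222 days × 86 tonnes/day = 19,092 tonnes at £38.22/tonne → £729,696.24
11 August – 31 December 2026: 143 days × 86 tonnes/day = 12,298 tonnes at £24.85/tonne → £305,605.30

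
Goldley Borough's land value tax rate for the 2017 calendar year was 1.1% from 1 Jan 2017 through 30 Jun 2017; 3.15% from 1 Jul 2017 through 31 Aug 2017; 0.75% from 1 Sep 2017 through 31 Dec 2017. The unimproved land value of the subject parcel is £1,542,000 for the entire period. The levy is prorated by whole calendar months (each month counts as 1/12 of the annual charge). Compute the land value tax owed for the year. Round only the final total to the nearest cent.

£20,431.50

1 Jan – 30 Jun 2017: 6 months at 1.1% → £1,542,000 × 1.1% × 6/12 = £8,481.0000
1 Jul – 31 Aug 2017: 2 months at 3.15% → £1,542,000 × 3.15% × 2/12 = £8,095.5000
1 Sep – 31 Dec 2017: 4 months at 0.75% → £1,542,000 × 0.75% × 4/12 = £3,855.0000
Total = £20,431.5000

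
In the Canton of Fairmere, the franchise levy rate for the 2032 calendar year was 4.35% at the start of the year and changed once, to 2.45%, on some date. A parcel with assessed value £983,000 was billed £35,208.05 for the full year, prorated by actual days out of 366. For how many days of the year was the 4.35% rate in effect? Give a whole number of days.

218 days

Let d = days at the first rate; then 366 − d days at the second rate.
£983,000 × [4.35%·d + 2.45%·(366−d)] / 366 = £35,208.05
Solving gives d = 218, so the new rate took effect on August 6, 2032.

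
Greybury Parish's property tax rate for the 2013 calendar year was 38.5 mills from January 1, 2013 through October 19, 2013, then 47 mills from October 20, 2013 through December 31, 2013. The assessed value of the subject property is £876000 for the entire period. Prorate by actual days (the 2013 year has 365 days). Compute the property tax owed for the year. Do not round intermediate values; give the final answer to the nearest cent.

£35215.20

January 1 – October 19, 2013: 292 days at 38.5 mills → £876000 × 3.85% × 292/365 = £26980.8000
October 20 – December 31, 2013: 73 days at 47 mills → £876000 × 4.7% × 73/365 = £8234.4000
Total = £35215.2000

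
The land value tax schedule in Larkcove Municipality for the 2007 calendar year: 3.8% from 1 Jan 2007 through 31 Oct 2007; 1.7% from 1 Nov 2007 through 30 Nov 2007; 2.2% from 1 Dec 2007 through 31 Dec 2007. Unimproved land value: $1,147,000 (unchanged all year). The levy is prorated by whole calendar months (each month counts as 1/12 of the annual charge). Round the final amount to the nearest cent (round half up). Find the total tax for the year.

$40,049.42

1 Jan – 31 Oct 2007: 10 months at 3.8% → $1,147,000 × 3.8% × 10/12 = $36,321.6667
1 Nov – 30 Nov 2007: 1 month at 1.7% → $1,147,000 × 1.7% × 1/12 = $1,624.9167
1 Dec – 31 Dec 2007: 1 month at 2.2% → $1,147,000 × 2.2% × 1/12 = $2,102.8333
Total = $40,049.4167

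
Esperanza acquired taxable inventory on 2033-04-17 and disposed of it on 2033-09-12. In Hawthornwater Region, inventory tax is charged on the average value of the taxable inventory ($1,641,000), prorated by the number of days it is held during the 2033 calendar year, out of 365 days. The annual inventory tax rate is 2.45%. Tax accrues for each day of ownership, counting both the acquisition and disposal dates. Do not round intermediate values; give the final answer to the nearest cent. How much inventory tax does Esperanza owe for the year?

$16,412.25

Days held (2033-04-17 to 2033-09-12): 149 out of 365
Tax = $1,641,000 × 2.45% × 149/365 = $16,412.2479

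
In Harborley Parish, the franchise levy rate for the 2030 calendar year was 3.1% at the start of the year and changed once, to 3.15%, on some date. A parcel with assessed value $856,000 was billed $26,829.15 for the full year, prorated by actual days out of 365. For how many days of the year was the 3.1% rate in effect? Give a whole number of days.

Let d = days at the first rate; then 365 − d days at the second rate.
$856,000 × [3.1%·d + 3.15%·(365−d)] / 365 = $26,829.15
Solving gives d = 115, so the new rate took effect on April 26, 2030.

115 days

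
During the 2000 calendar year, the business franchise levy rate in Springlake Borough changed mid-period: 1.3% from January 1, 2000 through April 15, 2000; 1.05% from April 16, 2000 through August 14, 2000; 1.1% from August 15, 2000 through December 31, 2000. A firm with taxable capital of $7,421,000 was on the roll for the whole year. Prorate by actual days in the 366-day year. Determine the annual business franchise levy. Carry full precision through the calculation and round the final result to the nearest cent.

$84,702.81

January 1 – April 15, 2000: 106 days at 1.3% → $7,421,000 × 1.3% × 106/366 = $27,940.2678
April 16 – August 14, 2000: 121 days at 1.05% → $7,421,000 × 1.05% × 121/366 = $25,760.6025
August 15 – December 31, 2000: 139 days at 1.1% → $7,421,000 × 1.1% × 139/366 = $31,001.9372
Total = $84,702.8074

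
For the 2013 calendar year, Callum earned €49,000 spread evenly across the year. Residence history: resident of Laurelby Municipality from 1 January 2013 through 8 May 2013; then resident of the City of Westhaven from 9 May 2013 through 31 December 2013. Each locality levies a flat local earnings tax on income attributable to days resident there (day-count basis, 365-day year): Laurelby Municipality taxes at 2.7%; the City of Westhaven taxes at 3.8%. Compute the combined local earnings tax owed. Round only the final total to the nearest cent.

Laurelby Municipality, 1 January – 8 May 2013: 128 days → €49,000 × 2.7% × 128/365 = €463.9562
The City of Westhaven, 9 May – 31 December 2013: 237 days → €49,000 × 3.8% × 237/365 = €1,209.0247
Total = €1,672.9808

€1,672.98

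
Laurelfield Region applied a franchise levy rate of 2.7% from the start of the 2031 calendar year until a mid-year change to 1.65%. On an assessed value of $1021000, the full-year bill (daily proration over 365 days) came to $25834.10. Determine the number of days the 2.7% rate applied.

Let d = days at the first rate; then 365 − d days at the second rate.
$1021000 × [2.7%·d + 1.65%·(365−d)] / 365 = $25834.10
Solving gives d = 306, so the new rate took effect on 3 Nov 2031.

306 days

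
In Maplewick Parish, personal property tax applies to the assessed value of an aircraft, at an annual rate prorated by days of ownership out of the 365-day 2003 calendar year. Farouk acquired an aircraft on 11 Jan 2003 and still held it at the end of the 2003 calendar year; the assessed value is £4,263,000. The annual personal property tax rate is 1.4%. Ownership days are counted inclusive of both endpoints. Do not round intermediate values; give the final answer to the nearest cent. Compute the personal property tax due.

£58,046.88

Days held (11 Jan – 31 Dec 2003): 355 out of 365
Tax = £4,263,000 × 1.4% × 355/365 = £58,046.8767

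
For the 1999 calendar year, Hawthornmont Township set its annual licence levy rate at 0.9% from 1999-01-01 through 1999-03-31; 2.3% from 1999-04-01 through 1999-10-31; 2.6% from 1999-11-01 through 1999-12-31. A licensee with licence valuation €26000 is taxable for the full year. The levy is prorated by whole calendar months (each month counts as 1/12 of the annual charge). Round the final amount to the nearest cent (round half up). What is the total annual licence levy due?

1999-01-01 to 1999-03-31: 3 months at 0.9% → €26000 × 0.9% × 3/12 = €58.5000
1999-04-01 to 1999-10-31: 7 months at 2.3% → €26000 × 2.3% × 7/12 = €348.8333
1999-11-01 to 1999-12-31: 2 months at 2.6% → €26000 × 2.6% × 2/12 = €112.6667
Total = €520.0000

€520.00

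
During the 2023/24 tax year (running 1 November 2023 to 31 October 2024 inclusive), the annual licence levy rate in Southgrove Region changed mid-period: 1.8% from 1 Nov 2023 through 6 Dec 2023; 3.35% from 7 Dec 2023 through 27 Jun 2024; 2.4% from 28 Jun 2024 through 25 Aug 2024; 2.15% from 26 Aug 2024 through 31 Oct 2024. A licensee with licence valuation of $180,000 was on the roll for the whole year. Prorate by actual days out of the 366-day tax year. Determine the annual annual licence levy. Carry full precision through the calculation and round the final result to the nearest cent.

1 Nov – 6 Dec 2023: 36 days at 1.8% → $180,000 × 1.8% × 36/366 = $318.6885
7 Dec 2023 – 27 Jun 2024: 204 days at 3.35% → $180,000 × 3.35% × 204/366 = $3,360.9836
28 Jun – 25 Aug 2024: 59 days at 2.4% → $180,000 × 2.4% × 59/366 = $696.3934
26 Aug – 31 Oct 2024: 67 days at 2.15% → $180,000 × 2.15% × 67/366 = $708.4426
Total = $5,084.5082

$5,084.51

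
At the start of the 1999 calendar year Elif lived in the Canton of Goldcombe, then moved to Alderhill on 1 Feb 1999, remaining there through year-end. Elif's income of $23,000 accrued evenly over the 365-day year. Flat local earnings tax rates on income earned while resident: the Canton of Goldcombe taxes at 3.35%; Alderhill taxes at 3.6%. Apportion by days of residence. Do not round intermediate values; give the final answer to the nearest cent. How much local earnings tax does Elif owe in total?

$823.12

The Canton of Goldcombe, 1 Jan – 31 Jan 1999: 31 days → $23,000 × 3.35% × 31/365 = $65.4397
Alderhill, 1 Feb – 31 Dec 1999: 334 days → $23,000 × 3.6% × 334/365 = $757.6767
Total = $823.1164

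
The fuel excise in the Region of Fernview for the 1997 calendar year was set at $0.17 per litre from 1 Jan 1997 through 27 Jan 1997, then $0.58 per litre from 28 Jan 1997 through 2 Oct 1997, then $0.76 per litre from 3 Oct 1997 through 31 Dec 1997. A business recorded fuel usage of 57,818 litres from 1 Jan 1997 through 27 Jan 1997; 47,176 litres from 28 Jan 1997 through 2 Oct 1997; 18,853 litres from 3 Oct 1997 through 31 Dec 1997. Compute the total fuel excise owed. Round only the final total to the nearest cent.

$51,519.42

1 Jan – 27 Jan 1997: 57,818 litres at $0.17/litre → $9,829.06
28 Jan – 2 Oct 1997: 47,176 litres at $0.58/litre → $27,362.08
3 Oct – 31 Dec 1997: 18,853 litres at $0.76/litre → $14,328.28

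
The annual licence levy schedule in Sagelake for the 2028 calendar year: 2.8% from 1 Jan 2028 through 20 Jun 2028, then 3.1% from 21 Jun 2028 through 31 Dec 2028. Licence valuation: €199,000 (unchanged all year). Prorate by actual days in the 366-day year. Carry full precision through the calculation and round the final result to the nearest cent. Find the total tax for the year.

1 Jan – 20 Jun 2028: 172 days at 2.8% → €199,000 × 2.8% × 172/366 = €2,618.5355
21 Jun – 31 Dec 2028: 194 days at 3.1% → €199,000 × 3.1% × 194/366 = €3,269.9071
Total = €5,888.4426

€5,888.44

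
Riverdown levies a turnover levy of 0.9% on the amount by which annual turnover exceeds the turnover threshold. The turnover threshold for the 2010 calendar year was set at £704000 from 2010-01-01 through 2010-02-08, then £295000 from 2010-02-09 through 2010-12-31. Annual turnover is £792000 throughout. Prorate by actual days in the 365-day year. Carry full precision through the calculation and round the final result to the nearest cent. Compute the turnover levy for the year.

2010-01-01 to 2010-02-08: 39 days, exemption £704000 → (£792000 − £704000) × 0.9% × 39/365 = £84.6247
2010-02-09 to 2010-12-31: 326 days, exemption £295000 → (£792000 − £295000) × 0.9% × 326/365 = £3995.0630
Total = £4079.6877

£4079.69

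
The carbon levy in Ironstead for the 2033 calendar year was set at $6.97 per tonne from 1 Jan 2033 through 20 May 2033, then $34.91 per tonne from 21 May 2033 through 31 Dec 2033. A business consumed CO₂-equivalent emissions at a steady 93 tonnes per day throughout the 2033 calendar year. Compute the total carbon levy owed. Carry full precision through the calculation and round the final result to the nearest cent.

1 Jan – 20 May 2033: 140 days × 93 tonnes/day = 13,020 tonnes at $6.97/tonne → $90,749.40
21 May – 31 Dec 2033: 225 days × 93 tonnes/day = 20,925 tonnes at $34.91/tonne → $730,491.75

$821,241.15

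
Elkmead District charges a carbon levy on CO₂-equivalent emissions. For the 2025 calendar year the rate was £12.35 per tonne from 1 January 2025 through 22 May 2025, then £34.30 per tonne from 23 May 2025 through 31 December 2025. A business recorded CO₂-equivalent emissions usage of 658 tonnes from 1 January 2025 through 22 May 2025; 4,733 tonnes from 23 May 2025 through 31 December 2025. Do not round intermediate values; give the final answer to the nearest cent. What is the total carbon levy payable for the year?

1 January – 22 May 2025: 658 tonnes at £12.35/tonne → £8,126.30
23 May – 31 December 2025: 4,733 tonnes at £34.30/tonne → £162,341.90

£170,468.20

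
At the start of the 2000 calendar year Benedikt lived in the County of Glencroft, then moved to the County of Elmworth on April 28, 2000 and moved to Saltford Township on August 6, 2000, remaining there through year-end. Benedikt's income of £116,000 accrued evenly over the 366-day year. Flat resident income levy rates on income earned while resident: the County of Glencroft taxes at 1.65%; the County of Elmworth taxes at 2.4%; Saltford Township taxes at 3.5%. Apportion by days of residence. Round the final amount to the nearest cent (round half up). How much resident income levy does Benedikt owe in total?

£3,019.49

The County of Glencroft, January 1 – April 27, 2000: 118 days → £116,000 × 1.65% × 118/366 = £617.0820
The County of Elmworth, April 28 – August 5, 2000: 100 days → £116,000 × 2.4% × 100/366 = £760.6557
Saltford Township, August 6 – December 31, 2000: 148 days → £116,000 × 3.5% × 148/366 = £1,641.7486
Total = £3,019.4863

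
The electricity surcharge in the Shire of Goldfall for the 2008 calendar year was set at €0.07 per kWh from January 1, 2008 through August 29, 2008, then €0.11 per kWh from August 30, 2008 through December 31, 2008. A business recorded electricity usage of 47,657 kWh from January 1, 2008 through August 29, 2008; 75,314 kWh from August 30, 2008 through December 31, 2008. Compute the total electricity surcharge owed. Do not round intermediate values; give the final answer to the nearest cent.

€11620.53

January 1 – August 29, 2008: 47,657 kWh at €0.07/kWh → €3335.99
August 30 – December 31, 2008: 75,314 kWh at €0.11/kWh → €8284.54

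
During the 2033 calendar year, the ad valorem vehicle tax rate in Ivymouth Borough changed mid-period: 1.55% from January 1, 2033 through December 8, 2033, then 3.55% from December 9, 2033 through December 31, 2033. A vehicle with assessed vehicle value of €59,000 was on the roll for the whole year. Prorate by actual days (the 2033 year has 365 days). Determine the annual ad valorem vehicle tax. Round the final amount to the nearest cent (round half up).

January 1 – December 8, 2033: 342 days at 1.55% → €59,000 × 1.55% × 342/365 = €856.8740
December 9 – December 31, 2033: 23 days at 3.55% → €59,000 × 3.55% × 23/365 = €131.9822
Total = €988.8562

€988.86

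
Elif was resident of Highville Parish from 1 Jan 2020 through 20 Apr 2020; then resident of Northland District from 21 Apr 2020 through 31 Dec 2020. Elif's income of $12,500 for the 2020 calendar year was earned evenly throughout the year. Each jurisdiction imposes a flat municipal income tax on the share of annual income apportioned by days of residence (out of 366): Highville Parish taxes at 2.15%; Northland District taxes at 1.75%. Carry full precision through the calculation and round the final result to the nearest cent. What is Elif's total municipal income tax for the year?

Highville Parish, 1 Jan – 20 Apr 2020: 111 days → $12,500 × 2.15% × 111/366 = $81.5061
Northland District, 21 Apr – 31 Dec 2020: 255 days → $12,500 × 1.75% × 255/366 = $152.4078
Total = $233.9139

$233.91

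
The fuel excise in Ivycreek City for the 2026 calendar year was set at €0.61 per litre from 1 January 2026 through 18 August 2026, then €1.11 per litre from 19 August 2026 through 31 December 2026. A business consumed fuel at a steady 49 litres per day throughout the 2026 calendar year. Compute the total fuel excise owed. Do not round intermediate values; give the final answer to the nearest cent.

€14217.35

1 January – 18 August 2026: 230 days × 49 litres/day = 11,270 litres at €0.61/litre → €6874.70
19 August – 31 December 2026: 135 days × 49 litres/day = 6,615 litres at €1.11/litre → €7342.65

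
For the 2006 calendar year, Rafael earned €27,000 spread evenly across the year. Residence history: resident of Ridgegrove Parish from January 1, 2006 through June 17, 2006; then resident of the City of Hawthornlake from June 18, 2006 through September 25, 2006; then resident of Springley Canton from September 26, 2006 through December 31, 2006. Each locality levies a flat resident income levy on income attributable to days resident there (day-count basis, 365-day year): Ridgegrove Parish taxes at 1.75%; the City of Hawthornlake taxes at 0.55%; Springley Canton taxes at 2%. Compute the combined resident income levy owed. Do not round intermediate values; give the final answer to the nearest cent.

Ridgegrove Parish, January 1 – June 17, 2006: 168 days → €27,000 × 1.75% × 168/365 = €217.4795
The City of Hawthornlake, June 18 – September 25, 2006: 100 days → €27,000 × 0.55% × 100/365 = €40.6849
Springley Canton, September 26 – December 31, 2006: 97 days → €27,000 × 2% × 97/365 = €143.5068
Total = €401.6712

€401.67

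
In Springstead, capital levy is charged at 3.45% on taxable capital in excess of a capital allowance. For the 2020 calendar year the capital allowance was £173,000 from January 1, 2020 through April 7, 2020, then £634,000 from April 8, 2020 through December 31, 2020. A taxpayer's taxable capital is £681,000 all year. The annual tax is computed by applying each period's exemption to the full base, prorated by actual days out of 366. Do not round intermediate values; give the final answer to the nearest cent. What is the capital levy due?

January 1 – April 7, 2020: 98 days, exemption £173,000 → (£681,000 − £173,000) × 3.45% × 98/366 = £4,692.7541
April 8 – December 31, 2020: 268 days, exemption £634,000 → (£681,000 − £634,000) × 3.45% × 268/366 = £1,187.3279
Total = £5,880.0820

£5,880.08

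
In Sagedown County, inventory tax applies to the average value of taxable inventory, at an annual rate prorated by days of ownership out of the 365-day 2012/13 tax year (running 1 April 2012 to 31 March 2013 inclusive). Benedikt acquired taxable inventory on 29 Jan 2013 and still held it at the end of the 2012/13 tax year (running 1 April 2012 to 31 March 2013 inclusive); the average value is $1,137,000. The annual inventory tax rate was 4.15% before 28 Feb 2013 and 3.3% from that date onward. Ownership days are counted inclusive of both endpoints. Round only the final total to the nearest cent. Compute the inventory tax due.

$7,167.77

29 Jan – 27 Feb 2013: 30 days at 4.15% → $1,137,000 × 4.15% × 30/365 = $3,878.2603
28 Feb – 31 Mar 2013: 32 days at 3.3% → $1,137,000 × 3.3% × 32/365 = $3,289.5123
Total = $7,167.7726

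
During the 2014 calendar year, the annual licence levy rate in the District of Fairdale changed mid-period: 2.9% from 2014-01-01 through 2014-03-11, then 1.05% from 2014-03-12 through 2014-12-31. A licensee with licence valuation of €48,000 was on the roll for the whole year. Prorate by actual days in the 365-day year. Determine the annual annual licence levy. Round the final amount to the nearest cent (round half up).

2014-01-01 to 2014-03-11: 70 days at 2.9% → €48,000 × 2.9% × 70/365 = €266.9589
2014-03-12 to 2014-12-31: 295 days at 1.05% → €48,000 × 1.05% × 295/365 = €407.3425
Total = €674.3014

€674.30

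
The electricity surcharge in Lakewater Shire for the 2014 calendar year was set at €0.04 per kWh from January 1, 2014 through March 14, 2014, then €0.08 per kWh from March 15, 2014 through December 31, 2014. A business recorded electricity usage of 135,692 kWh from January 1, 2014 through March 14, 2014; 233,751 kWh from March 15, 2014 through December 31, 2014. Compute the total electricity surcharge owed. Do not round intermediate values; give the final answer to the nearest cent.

€24127.76

January 1 – March 14, 2014: 135,692 kWh at €0.04/kWh → €5427.68
March 15 – December 31, 2014: 233,751 kWh at €0.08/kWh → €18700.08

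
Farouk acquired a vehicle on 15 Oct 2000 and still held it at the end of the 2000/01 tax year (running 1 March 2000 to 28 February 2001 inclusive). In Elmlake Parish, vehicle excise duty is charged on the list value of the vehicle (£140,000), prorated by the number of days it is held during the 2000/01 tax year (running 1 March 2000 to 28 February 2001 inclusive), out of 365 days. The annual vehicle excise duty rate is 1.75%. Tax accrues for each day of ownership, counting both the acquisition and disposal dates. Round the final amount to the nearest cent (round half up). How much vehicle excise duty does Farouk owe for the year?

Days held (15 Oct 2000 – 28 Feb 2001): 137 out of 365
Tax = £140,000 × 1.75% × 137/365 = £919.5890

£919.59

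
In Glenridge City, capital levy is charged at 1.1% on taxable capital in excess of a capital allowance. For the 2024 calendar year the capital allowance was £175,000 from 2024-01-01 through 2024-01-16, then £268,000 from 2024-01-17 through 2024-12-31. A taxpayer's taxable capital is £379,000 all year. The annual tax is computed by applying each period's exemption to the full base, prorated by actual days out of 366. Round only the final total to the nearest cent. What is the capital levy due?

2024-01-01 to 2024-01-16: 16 days, exemption £175,000 → (£379,000 − £175,000) × 1.1% × 16/366 = £98.0984
2024-01-17 to 2024-12-31: 350 days, exemption £268,000 → (£379,000 − £268,000) × 1.1% × 350/366 = £1,167.6230
Total = £1,265.7213

£1,265.72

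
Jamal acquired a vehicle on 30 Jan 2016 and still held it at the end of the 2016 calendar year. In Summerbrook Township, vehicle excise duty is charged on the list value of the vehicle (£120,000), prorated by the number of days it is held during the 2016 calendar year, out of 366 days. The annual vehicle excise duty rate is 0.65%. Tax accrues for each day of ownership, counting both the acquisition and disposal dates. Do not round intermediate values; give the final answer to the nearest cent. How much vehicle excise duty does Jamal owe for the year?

Days held (30 Jan – 31 Dec 2016): 337 out of 366
Tax = £120,000 × 0.65% × 337/366 = £718.1967

£718.20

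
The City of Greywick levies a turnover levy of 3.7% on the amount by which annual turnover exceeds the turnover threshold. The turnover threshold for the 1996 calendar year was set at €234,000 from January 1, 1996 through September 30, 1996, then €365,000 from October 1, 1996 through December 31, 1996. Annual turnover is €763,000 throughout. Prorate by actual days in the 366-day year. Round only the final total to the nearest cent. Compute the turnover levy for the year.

€18,354.63

January 1 – September 30, 1996: 274 days, exemption €234,000 → (€763,000 − €234,000) × 3.7% × 274/366 = €14,653.0109
October 1 – December 31, 1996: 92 days, exemption €365,000 → (€763,000 − €365,000) × 3.7% × 92/366 = €3,701.6175
Total = €18,354.6284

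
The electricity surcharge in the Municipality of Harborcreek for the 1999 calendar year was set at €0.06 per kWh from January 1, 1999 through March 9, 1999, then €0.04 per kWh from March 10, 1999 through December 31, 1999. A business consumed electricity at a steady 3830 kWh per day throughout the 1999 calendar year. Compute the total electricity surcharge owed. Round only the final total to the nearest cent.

€61,126.80

January 1 – March 9, 1999: 68 days × 3830 kWh/day = 260,440 kWh at €0.06/kWh → €15,626.40
March 10 – December 31, 1999: 297 days × 3830 kWh/day = 1,137,510 kWh at €0.04/kWh → €45,500.40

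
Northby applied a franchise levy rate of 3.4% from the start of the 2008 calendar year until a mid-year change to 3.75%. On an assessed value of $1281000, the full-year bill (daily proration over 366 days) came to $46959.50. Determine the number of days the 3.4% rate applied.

88 days

Let d = days at the first rate; then 366 − d days at the second rate.
$1281000 × [3.4%·d + 3.75%·(366−d)] / 366 = $46959.50
Solving gives d = 88, so the new rate took effect on March 29, 2008.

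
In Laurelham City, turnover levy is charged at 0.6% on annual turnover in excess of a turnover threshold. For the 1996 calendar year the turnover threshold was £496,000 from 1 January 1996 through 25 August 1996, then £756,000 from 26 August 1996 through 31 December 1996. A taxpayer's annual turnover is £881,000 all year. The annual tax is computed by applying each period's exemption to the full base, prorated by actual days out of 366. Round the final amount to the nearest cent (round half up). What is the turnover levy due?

£1,764.43

1 January – 25 August 1996: 238 days, exemption £496,000 → (£881,000 − £496,000) × 0.6% × 238/366 = £1,502.1311
26 August – 31 December 1996: 128 days, exemption £756,000 → (£881,000 − £756,000) × 0.6% × 128/366 = £262.2951
Total = £1,764.4262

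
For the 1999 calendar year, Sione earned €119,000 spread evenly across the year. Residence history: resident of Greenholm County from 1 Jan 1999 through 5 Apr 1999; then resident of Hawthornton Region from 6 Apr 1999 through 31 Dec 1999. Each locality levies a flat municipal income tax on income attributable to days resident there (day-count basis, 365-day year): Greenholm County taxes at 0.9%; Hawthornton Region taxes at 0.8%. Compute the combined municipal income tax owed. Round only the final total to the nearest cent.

€982.97

Greenholm County, 1 Jan – 5 Apr 1999: 95 days → €119,000 × 0.9% × 95/365 = €278.7534
Hawthornton Region, 6 Apr – 31 Dec 1999: 270 days → €119,000 × 0.8% × 270/365 = €704.2192
Total = €982.9726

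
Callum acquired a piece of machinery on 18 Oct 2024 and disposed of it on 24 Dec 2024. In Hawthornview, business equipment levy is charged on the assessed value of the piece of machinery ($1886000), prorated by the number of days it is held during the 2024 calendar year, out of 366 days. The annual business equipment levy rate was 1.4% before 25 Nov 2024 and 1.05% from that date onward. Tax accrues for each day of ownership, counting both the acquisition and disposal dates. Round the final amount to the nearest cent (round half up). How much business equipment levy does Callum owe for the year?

18 Oct – 24 Nov 2024: 38 days at 1.4% → $1886000 × 1.4% × 38/366 = $2741.3989
25 Nov – 24 Dec 2024: 30 days at 1.05% → $1886000 × 1.05% × 30/366 = $1623.1967
Total = $4364.5956

$4364.60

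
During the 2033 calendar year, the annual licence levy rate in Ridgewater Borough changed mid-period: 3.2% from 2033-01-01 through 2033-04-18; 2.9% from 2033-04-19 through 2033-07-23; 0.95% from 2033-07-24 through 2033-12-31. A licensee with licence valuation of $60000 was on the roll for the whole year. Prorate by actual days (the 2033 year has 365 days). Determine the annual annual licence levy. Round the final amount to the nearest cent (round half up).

$1277.18

2033-01-01 to 2033-04-18: 108 days at 3.2% → $60000 × 3.2% × 108/365 = $568.1096
2033-04-19 to 2033-07-23: 96 days at 2.9% → $60000 × 2.9% × 96/365 = $457.6438
2033-07-24 to 2033-12-31: 161 days at 0.95% → $60000 × 0.95% × 161/365 = $251.4247
Total = $1277.1781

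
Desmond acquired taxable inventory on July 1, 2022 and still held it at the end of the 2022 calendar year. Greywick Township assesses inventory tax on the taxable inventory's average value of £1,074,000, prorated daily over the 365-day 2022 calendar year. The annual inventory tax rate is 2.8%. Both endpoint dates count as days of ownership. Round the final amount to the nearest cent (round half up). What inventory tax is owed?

£15,159.58

Days held (July 1 – December 31, 2022): 184 out of 365
Tax = £1,074,000 × 2.8% × 184/365 = £15,159.5836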